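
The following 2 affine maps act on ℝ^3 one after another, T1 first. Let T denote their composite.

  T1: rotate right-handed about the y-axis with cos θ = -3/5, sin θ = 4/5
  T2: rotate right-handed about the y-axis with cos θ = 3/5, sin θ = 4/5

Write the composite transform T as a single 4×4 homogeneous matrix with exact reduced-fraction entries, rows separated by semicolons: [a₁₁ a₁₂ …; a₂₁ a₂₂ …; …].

T = [-1 0 0 0; 0 1 0 0; 0 0 -1 0; 0 0 0 1]

T1 = [-3/5 0 4/5 0; 0 1 0 0; -4/5 0 -3/5 0; 0 0 0 1]
T2·T1 = [-1 0 0 0; 0 1 0 0; 0 0 -1 0; 0 0 0 1]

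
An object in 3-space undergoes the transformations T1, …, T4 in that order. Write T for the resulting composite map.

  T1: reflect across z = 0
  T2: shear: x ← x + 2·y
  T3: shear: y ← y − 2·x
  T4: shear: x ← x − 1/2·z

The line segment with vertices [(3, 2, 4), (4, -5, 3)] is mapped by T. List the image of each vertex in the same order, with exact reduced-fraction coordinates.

T1 reflect across z = 0: (3, 2, 4) → (3, 2, -4); (4, -5, 3) → (4, -5, -3)
T2 shear: x ← x + 2·y: (3, 2, -4) → (7, 2, -4); (4, -5, -3) → (-6, -5, -3)
T3 shear: y ← y − 2·x: (7, 2, -4) → (7, -12, -4); (-6, -5, -3) → (-6, 7, -3)
T4 shear: x ← x − 1/2·z: (7, -12, -4) → (9, -12, -4); (-6, 7, -3) → (-9/2, 7, -3)

image vertices: (9, -12, -4), (-9/2, 7, -3)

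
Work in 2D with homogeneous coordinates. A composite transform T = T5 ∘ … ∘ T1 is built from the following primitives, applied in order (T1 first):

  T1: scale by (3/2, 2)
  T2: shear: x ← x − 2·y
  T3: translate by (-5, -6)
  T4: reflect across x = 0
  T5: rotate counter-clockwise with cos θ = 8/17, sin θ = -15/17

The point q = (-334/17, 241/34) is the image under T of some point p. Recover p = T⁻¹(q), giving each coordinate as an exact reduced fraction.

p = (3, -4)

T1 = [3/2 0 0; 0 2 0; 0 0 1]
T2·T1 = [3/2 -4 0; 0 2 0; 0 0 1]
T3·…·T1 = [3/2 -4 -5; 0 2 -6; 0 0 1]
T4·…·T1 = [-3/2 4 5; 0 2 -6; 0 0 1]
T5·…·T1 = [-12/17 62/17 -50/17; 45/34 -44/17 -123/17; 0 0 1]
det M = -3; M⁻¹ = [44/51 62/51 34/3; 15/34 4/17 3; 0 0 1]
M⁻¹ · (-334/17, 241/34)ᵀ = (3, -4)ᵀ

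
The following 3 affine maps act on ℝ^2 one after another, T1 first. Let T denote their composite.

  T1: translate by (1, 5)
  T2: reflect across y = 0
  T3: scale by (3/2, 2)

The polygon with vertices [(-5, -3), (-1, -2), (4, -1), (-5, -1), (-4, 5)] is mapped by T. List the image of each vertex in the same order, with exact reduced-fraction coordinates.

T1 translate by (1, 5): (-5, -3) → (-4, 2); (-1, -2) → (0, 3); (4, -1) → (5, 4); (-5, -1) → (-4, 4); (-4, 5) → (-3, 10)
T2 reflect across y = 0: (-4, 2) → (-4, -2); (0, 3) → (0, -3); (5, 4) → (5, -4); (-4, 4) → (-4, -4); (-3, 10) → (-3, -10)
T3 scale by (3/2, 2): (-4, -2) → (-6, -4); (0, -3) → (0, -6); (5, -4) → (15/2, -8); (-4, -4) → (-6, -8); (-3, -10) → (-9/2, -20)

image vertices: (-6, -4), (0, -6), (15/2, -8), (-6, -8), (-9/2, -20)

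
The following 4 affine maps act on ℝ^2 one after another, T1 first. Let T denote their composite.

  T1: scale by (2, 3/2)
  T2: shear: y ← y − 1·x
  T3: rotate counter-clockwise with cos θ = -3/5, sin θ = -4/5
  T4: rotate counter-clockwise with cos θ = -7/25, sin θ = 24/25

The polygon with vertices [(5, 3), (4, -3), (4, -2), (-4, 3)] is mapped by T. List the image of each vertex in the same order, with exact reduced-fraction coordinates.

image vertices: (928/125, -2167/250), (386/125, -3629/250), (452/125, -1639/125), (-386/125, 3629/250)

T1 scale by (2, 3/2): (5, 3) → (10, 9/2); (4, -3) → (8, -9/2); (4, -2) → (8, -3); (-4, 3) → (-8, 9/2)
T2 shear: y ← y − 1·x: (10, 9/2) → (10, -11/2); (8, -9/2) → (8, -25/2); (8, -3) → (8, -11); (-8, 9/2) → (-8, 25/2)
T3 rotate counter-clockwise with cos θ = -3/5, sin θ = -4/5: (10, -11/2) → (-52/5, -47/10); (8, -25/2) → (-74/5, 11/10); (8, -11) → (-68/5, 1/5); (-8, 25/2) → (74/5, -11/10)
T4 rotate counter-clockwise with cos θ = -7/25, sin θ = 24/25: (-52/5, -47/10) → (928/125, -2167/250); (-74/5, 11/10) → (386/125, -3629/250); (-68/5, 1/5) → (452/125, -1639/125); (74/5, -11/10) → (-386/125, 3629/250)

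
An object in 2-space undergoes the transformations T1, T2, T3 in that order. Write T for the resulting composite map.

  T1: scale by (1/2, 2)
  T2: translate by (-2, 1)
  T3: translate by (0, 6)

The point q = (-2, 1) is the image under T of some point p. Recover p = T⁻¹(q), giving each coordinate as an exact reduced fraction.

p = (0, -3)

T1 = [1/2 0 0; 0 2 0; 0 0 1]
T2·T1 = [1/2 0 -2; 0 2 1; 0 0 1]
T3·…·T1 = [1/2 0 -2; 0 2 7; 0 0 1]
det M = 1; M⁻¹ = [2 0 4; 0 1/2 -7/2; 0 0 1]
M⁻¹ · (-2, 1)ᵀ = (0, -3)ᵀ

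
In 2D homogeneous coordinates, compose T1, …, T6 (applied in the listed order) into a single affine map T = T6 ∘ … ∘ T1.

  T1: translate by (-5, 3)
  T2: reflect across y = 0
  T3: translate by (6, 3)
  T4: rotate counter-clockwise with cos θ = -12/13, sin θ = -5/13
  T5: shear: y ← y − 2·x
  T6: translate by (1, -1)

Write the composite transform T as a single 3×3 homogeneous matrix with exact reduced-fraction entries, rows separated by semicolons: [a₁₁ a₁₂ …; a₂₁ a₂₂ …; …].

T = [-12/13 -5/13 1/13; 19/13 22/13 6/13; 0 0 1]

T1 = [1 0 -5; 0 1 3; 0 0 1]
T2·T1 = [1 0 -5; 0 -1 -3; 0 0 1]
T3·…·T1 = [1 0 1; 0 -1 0; 0 0 1]
T4·…·T1 = [-12/13 -5/13 -12/13; -5/13 12/13 -5/13; 0 0 1]
T5·…·T1 = [-12/13 -5/13 -12/13; 19/13 22/13 19/13; 0 0 1]
T6·…·T1 = [-12/13 -5/13 1/13; 19/13 22/13 6/13; 0 0 1]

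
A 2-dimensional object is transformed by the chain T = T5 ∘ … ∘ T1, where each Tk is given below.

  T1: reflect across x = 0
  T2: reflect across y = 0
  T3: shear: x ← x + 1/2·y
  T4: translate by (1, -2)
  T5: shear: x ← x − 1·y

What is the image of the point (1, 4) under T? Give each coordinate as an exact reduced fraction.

T1 reflect across x = 0: (1, 4) → (-1, 4)
T2 reflect across y = 0: (-1, 4) → (-1, -4)
T3 shear: x ← x + 1/2·y: (-1, -4) → (-3, -4)
T4 translate by (1, -2): (-3, -4) → (-2, -6)
T5 shear: x ← x − 1·y: (-2, -6) → (4, -6)

T(p) = (4, -6)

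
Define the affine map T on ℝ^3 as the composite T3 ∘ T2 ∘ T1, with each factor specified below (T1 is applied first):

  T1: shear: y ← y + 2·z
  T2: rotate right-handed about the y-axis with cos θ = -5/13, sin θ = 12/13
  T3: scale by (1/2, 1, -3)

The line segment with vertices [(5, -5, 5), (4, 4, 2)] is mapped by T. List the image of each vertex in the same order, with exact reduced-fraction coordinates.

T1 shear: y ← y + 2·z: (5, -5, 5) → (5, 5, 5); (4, 4, 2) → (4, 8, 2)
T2 rotate right-handed about the y-axis with cos θ = -5/13, sin θ = 12/13: (5, 5, 5) → (35/13, 5, -85/13); (4, 8, 2) → (4/13, 8, -58/13)
T3 scale by (1/2, 1, -3): (35/13, 5, -85/13) → (35/26, 5, 255/13); (4/13, 8, -58/13) → (2/13, 8, 174/13)

image vertices: (35/26, 5, 255/13), (2/13, 8, 174/13)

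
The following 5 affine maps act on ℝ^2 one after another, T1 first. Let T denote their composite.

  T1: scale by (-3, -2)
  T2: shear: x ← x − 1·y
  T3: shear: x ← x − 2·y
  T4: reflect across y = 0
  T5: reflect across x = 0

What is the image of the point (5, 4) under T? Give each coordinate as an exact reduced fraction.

T(p) = (-9, 8)

T1 scale by (-3, -2): (5, 4) → (-15, -8)
T2 shear: x ← x − 1·y: (-15, -8) → (-7, -8)
T3 shear: x ← x − 2·y: (-7, -8) → (9, -8)
T4 reflect across y = 0: (9, -8) → (9, 8)
T5 reflect across x = 0: (9, 8) → (-9, 8)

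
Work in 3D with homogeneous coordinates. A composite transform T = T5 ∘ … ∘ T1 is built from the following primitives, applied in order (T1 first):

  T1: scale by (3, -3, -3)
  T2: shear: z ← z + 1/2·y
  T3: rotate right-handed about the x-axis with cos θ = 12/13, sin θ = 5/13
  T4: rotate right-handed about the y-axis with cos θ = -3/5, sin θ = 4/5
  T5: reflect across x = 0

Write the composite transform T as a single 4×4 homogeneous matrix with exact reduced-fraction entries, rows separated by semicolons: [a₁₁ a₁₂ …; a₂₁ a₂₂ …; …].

T1 = [3 0 0 0; 0 -3 0 0; 0 0 -3 0; 0 0 0 1]
T2·T1 = [3 0 0 0; 0 -3 0 0; 0 -3/2 -3 0; 0 0 0 1]
T3·…·T1 = [3 0 0 0; 0 -57/26 15/13 0; 0 -33/13 -36/13 0; 0 0 0 1]
T4·…·T1 = [-9/5 -132/65 -144/65 0; 0 -57/26 15/13 0; -12/5 99/65 108/65 0; 0 0 0 1]
T5·…·T1 = [9/5 132/65 144/65 0; 0 -57/26 15/13 0; -12/5 99/65 108/65 0; 0 0 0 1]

T = [9/5 132/65 144/65 0; 0 -57/26 15/13 0; -12/5 99/65 108/65 0; 0 0 0 1]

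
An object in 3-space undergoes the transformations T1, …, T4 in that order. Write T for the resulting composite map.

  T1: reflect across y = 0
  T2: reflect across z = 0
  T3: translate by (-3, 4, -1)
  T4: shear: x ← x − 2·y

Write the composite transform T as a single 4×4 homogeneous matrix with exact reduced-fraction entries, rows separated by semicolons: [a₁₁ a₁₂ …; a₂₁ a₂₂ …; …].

T1 = [1 0 0 0; 0 -1 0 0; 0 0 1 0; 0 0 0 1]
T2·T1 = [1 0 0 0; 0 -1 0 0; 0 0 -1 0; 0 0 0 1]
T3·…·T1 = [1 0 0 -3; 0 -1 0 4; 0 0 -1 -1; 0 0 0 1]
T4·…·T1 = [1 2 0 -11; 0 -1 0 4; 0 0 -1 -1; 0 0 0 1]

T = [1 2 0 -11; 0 -1 0 4; 0 0 -1 -1; 0 0 0 1]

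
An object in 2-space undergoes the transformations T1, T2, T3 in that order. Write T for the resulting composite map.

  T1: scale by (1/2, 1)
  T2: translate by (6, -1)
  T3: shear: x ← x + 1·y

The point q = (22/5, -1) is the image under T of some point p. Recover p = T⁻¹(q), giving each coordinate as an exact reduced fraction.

p = (-6/5, 0)

T1 = [1/2 0 0; 0 1 0; 0 0 1]
T2·T1 = [1/2 0 6; 0 1 -1; 0 0 1]
T3·…·T1 = [1/2 1 5; 0 1 -1; 0 0 1]
det M = 1/2; M⁻¹ = [2 -2 -12; 0 1 1; 0 0 1]
M⁻¹ · (22/5, -1)ᵀ = (-6/5, 0)ᵀ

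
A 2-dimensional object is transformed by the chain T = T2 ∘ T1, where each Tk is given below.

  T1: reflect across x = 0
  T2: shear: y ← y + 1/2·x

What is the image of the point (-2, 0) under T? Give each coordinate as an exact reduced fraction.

T(p) = (2, 1)

T1 reflect across x = 0: (-2, 0) → (2, 0)
T2 shear: y ← y + 1/2·x: (2, 0) → (2, 1)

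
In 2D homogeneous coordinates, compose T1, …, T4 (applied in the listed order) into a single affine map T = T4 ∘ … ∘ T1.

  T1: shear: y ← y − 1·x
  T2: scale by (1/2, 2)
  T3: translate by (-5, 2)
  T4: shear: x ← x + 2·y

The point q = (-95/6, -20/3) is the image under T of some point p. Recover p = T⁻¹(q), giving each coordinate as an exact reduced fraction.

T1 = [1 0 0; -1 1 0; 0 0 1]
T2·T1 = [1/2 0 0; -2 2 0; 0 0 1]
T3·…·T1 = [1/2 0 -5; -2 2 2; 0 0 1]
T4·…·T1 = [-7/2 4 -1; -2 2 2; 0 0 1]
det M = 1; M⁻¹ = [2 -4 10; 2 -7/2 9; 0 0 1]
M⁻¹ · (-95/6, -20/3)ᵀ = (5, 2/3)ᵀ

p = (5, 2/3)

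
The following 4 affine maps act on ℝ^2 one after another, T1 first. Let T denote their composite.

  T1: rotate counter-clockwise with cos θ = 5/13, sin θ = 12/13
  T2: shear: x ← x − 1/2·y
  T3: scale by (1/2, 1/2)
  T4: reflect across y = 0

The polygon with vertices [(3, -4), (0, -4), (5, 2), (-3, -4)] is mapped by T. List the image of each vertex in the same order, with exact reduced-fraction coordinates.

image vertices: (55/26, -8/13), (29/13, 10/13), (-17/13, -35/13), (61/26, 28/13)

T1 rotate counter-clockwise with cos θ = 5/13, sin θ = 12/13: (3, -4) → (63/13, 16/13); (0, -4) → (48/13, -20/13); (5, 2) → (1/13, 70/13); (-3, -4) → (33/13, -56/13)
T2 shear: x ← x − 1/2·y: (63/13, 16/13) → (55/13, 16/13); (48/13, -20/13) → (58/13, -20/13); (1/13, 70/13) → (-34/13, 70/13); (33/13, -56/13) → (61/13, -56/13)
T3 scale by (1/2, 1/2): (55/13, 16/13) → (55/26, 8/13); (58/13, -20/13) → (29/13, -10/13); (-34/13, 70/13) → (-17/13, 35/13); (61/13, -56/13) → (61/26, -28/13)
T4 reflect across y = 0: (55/26, 8/13) → (55/26, -8/13); (29/13, -10/13) → (29/13, 10/13); (-17/13, 35/13) → (-17/13, -35/13); (61/26, -28/13) → (61/26, 28/13)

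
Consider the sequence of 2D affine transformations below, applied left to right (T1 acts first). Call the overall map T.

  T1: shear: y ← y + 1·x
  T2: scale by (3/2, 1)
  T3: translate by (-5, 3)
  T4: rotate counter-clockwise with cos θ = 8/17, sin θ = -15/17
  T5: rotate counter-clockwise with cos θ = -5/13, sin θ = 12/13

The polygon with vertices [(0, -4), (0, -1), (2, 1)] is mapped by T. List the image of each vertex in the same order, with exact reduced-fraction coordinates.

T1 shear: y ← y + 1·x: (0, -4) → (0, -4); (0, -1) → (0, -1); (2, 1) → (2, 3)
T2 scale by (3/2, 1): (0, -4) → (0, -4); (0, -1) → (0, -1); (2, 3) → (3, 3)
T3 translate by (-5, 3): (0, -4) → (-5, -1); (0, -1) → (-5, 2); (3, 3) → (-2, 6)
T4 rotate counter-clockwise with cos θ = 8/17, sin θ = -15/17: (-5, -1) → (-55/17, 67/17); (-5, 2) → (-10/17, 91/17); (-2, 6) → (74/17, 78/17)
T5 rotate counter-clockwise with cos θ = -5/13, sin θ = 12/13: (-55/17, 67/17) → (-529/221, -995/221); (-10/17, 91/17) → (-1042/221, -575/221); (74/17, 78/17) → (-1306/221, 498/221)

image vertices: (-529/221, -995/221), (-1042/221, -575/221), (-1306/221, 498/221)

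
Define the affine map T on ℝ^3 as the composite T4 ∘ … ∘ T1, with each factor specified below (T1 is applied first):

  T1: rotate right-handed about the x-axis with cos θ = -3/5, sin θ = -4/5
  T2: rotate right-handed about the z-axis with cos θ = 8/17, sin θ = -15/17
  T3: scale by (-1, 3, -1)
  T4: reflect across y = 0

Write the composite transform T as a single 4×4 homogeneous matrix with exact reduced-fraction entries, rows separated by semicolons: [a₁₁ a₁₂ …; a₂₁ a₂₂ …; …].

T = [-8/17 9/17 -12/17 0; 45/17 72/85 -96/85 0; 0 4/5 3/5 0; 0 0 0 1]

T1 = [1 0 0 0; 0 -3/5 4/5 0; 0 -4/5 -3/5 0; 0 0 0 1]
T2·T1 = [8/17 -9/17 12/17 0; -15/17 -24/85 32/85 0; 0 -4/5 -3/5 0; 0 0 0 1]
T3·…·T1 = [-8/17 9/17 -12/17 0; -45/17 -72/85 96/85 0; 0 4/5 3/5 0; 0 0 0 1]
T4·…·T1 = [-8/17 9/17 -12/17 0; 45/17 72/85 -96/85 0; 0 4/5 3/5 0; 0 0 0 1]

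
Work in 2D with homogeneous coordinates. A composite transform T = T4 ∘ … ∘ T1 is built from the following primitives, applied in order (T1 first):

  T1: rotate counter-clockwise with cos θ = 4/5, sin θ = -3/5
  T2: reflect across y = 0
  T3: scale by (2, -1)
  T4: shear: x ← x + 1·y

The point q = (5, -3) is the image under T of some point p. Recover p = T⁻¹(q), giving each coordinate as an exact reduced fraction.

T1 = [4/5 3/5 0; -3/5 4/5 0; 0 0 1]
T2·T1 = [4/5 3/5 0; 3/5 -4/5 0; 0 0 1]
T3·…·T1 = [8/5 6/5 0; -3/5 4/5 0; 0 0 1]
T4·…·T1 = [1 2 0; -3/5 4/5 0; 0 0 1]
det M = 2; M⁻¹ = [2/5 -1 0; 3/10 1/2 0; 0 0 1]
M⁻¹ · (5, -3)ᵀ = (5, 0)ᵀ

p = (5, 0)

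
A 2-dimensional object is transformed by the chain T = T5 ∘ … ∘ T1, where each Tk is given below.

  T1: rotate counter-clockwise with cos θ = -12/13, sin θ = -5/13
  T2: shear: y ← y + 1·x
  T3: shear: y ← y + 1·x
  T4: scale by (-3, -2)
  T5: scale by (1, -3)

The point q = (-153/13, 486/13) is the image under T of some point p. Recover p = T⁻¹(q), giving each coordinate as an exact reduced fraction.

p = (-3, 3)

T1 = [-12/13 5/13 0; -5/13 -12/13 0; 0 0 1]
T2·T1 = [-12/13 5/13 0; -17/13 -7/13 0; 0 0 1]
T3·…·T1 = [-12/13 5/13 0; -29/13 -2/13 0; 0 0 1]
T4·…·T1 = [36/13 -15/13 0; 58/13 4/13 0; 0 0 1]
T5·…·T1 = [36/13 -15/13 0; -174/13 -12/13 0; 0 0 1]
det M = -18; M⁻¹ = [2/39 -5/78 0; -29/39 -2/13 0; 0 0 1]
M⁻¹ · (-153/13, 486/13)ᵀ = (-3, 3)ᵀ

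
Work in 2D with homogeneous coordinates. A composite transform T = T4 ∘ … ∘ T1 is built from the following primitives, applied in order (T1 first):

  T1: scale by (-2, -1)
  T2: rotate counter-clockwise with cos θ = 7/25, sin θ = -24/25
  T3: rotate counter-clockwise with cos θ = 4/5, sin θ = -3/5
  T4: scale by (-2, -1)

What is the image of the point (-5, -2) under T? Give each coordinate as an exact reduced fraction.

T(p) = (412/125, 1258/125)

T1 scale by (-2, -1): (-5, -2) → (10, 2)
T2 rotate counter-clockwise with cos θ = 7/25, sin θ = -24/25: (10, 2) → (118/25, -226/25)
T3 rotate counter-clockwise with cos θ = 4/5, sin θ = -3/5: (118/25, -226/25) → (-206/125, -1258/125)
T4 scale by (-2, -1): (-206/125, -1258/125) → (412/125, 1258/125)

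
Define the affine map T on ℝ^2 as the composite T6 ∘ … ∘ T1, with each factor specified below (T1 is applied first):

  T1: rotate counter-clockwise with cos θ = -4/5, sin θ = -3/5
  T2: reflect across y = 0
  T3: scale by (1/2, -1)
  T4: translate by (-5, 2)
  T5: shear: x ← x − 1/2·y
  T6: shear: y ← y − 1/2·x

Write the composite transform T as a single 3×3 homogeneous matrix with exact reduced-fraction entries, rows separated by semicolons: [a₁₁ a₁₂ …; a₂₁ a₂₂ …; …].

T = [-1/10 7/10 -6; -11/20 -23/20 5; 0 0 1]

T1 = [-4/5 3/5 0; -3/5 -4/5 0; 0 0 1]
T2·T1 = [-4/5 3/5 0; 3/5 4/5 0; 0 0 1]
T3·…·T1 = [-2/5 3/10 0; -3/5 -4/5 0; 0 0 1]
T4·…·T1 = [-2/5 3/10 -5; -3/5 -4/5 2; 0 0 1]
T5·…·T1 = [-1/10 7/10 -6; -3/5 -4/5 2; 0 0 1]
T6·…·T1 = [-1/10 7/10 -6; -11/20 -23/20 5; 0 0 1]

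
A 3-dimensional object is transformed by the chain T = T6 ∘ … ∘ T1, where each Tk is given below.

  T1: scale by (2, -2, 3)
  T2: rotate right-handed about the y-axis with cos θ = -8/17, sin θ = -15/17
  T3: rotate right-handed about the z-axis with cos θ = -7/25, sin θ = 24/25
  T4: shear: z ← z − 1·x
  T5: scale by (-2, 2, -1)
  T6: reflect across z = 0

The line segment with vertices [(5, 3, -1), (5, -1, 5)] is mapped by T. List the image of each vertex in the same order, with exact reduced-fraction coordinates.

T1 scale by (2, -2, 3): (5, 3, -1) → (10, -6, -3); (5, -1, 5) → (10, 2, 15)
T2 rotate right-handed about the y-axis with cos θ = -8/17, sin θ = -15/17: (10, -6, -3) → (-35/17, -6, 174/17); (10, 2, 15) → (-305/17, 2, 30/17)
T3 rotate right-handed about the z-axis with cos θ = -7/25, sin θ = 24/25: (-35/17, -6, 174/17) → (2693/425, -126/425, 174/17); (-305/17, 2, 30/17) → (1319/425, -7558/425, 30/17)
T4 shear: z ← z − 1·x: (2693/425, -126/425, 174/17) → (2693/425, -126/425, 1657/425); (1319/425, -7558/425, 30/17) → (1319/425, -7558/425, -569/425)
T5 scale by (-2, 2, -1): (2693/425, -126/425, 1657/425) → (-5386/425, -252/425, -1657/425); (1319/425, -7558/425, -569/425) → (-2638/425, -15116/425, 569/425)
T6 reflect across z = 0: (-5386/425, -252/425, -1657/425) → (-5386/425, -252/425, 1657/425); (-2638/425, -15116/425, 569/425) → (-2638/425, -15116/425, -569/425)

image vertices: (-5386/425, -252/425, 1657/425), (-2638/425, -15116/425, -569/425)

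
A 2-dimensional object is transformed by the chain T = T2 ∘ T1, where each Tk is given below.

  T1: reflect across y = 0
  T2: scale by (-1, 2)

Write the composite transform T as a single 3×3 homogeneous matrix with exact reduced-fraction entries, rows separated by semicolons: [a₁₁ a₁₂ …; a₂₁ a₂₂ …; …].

T1 = [1 0 0; 0 -1 0; 0 0 1]
T2·T1 = [-1 0 0; 0 -2 0; 0 0 1]

T = [-1 0 0; 0 -2 0; 0 0 1]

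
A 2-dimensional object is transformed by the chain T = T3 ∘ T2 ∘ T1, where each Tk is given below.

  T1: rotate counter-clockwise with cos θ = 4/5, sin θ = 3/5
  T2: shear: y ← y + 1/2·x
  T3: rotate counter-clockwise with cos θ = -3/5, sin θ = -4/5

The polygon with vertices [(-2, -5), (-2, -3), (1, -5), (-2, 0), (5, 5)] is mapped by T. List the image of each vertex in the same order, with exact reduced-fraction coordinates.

T1 rotate counter-clockwise with cos θ = 4/5, sin θ = 3/5: (-2, -5) → (7/5, -26/5); (-2, -3) → (1/5, -18/5); (1, -5) → (19/5, -17/5); (-2, 0) → (-8/5, -6/5); (5, 5) → (1, 7)
T2 shear: y ← y + 1/2·x: (7/5, -26/5) → (7/5, -9/2); (1/5, -18/5) → (1/5, -7/2); (19/5, -17/5) → (19/5, -3/2); (-8/5, -6/5) → (-8/5, -2); (1, 7) → (1, 15/2)
T3 rotate counter-clockwise with cos θ = -3/5, sin θ = -4/5: (7/5, -9/2) → (-111/25, 79/50); (1/5, -7/2) → (-73/25, 97/50); (19/5, -3/2) → (-87/25, -107/50); (-8/5, -2) → (-16/25, 62/25); (1, 15/2) → (27/5, -53/10)

image vertices: (-111/25, 79/50), (-73/25, 97/50), (-87/25, -107/50), (-16/25, 62/25), (27/5, -53/10)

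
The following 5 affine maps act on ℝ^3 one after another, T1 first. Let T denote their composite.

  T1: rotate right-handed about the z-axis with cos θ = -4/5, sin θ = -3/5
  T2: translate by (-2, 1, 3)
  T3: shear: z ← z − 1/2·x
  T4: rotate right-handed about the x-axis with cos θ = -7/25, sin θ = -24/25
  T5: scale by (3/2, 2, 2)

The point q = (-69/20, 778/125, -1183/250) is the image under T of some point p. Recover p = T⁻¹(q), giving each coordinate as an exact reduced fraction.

p = (0, -1/2, -1/2)

T1 = [-4/5 3/5 0 0; -3/5 -4/5 0 0; 0 0 1 0; 0 0 0 1]
T2·T1 = [-4/5 3/5 0 -2; -3/5 -4/5 0 1; 0 0 1 3; 0 0 0 1]
T3·…·T1 = [-4/5 3/5 0 -2; -3/5 -4/5 0 1; 2/5 -3/10 1 4; 0 0 0 1]
T4·…·T1 = [-4/5 3/5 0 -2; 69/125 -8/125 24/25 89/25; 58/125 213/250 -7/25 -52/25; 0 0 0 1]
T5·…·T1 = [-6/5 9/10 0 -3; 138/125 -16/125 48/25 178/25; 116/125 213/125 -14/25 -104/25; 0 0 0 1]
det M = 6; M⁻¹ = [-8/15 21/250 36/125 -1; 2/5 14/125 48/125 2; 1/3 12/25 -7/50 -3; 0 0 0 1]
M⁻¹ · (-69/20, 778/125, -1183/250)ᵀ = (0, -1/2, -1/2)ᵀ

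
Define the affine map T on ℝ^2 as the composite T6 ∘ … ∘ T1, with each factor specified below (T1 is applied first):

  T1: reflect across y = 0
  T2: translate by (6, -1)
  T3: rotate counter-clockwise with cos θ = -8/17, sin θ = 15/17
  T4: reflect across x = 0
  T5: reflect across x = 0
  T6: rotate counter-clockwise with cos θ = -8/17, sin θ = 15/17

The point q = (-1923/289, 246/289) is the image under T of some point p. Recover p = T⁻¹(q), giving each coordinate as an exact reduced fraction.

p = (-3, 5)

T1 = [1 0 0; 0 -1 0; 0 0 1]
T2·T1 = [1 0 6; 0 -1 -1; 0 0 1]
T3·…·T1 = [-8/17 15/17 -33/17; 15/17 8/17 98/17; 0 0 1]
T4·…·T1 = [8/17 -15/17 33/17; 15/17 8/17 98/17; 0 0 1]
T5·…·T1 = [-8/17 15/17 -33/17; 15/17 8/17 98/17; 0 0 1]
T6·…·T1 = [-161/289 -240/289 -1206/289; -240/289 161/289 -1279/289; 0 0 1]
det M = -1; M⁻¹ = [-161/289 -240/289 -6; -240/289 161/289 -1; 0 0 1]
M⁻¹ · (-1923/289, 246/289)ᵀ = (-3, 5)ᵀ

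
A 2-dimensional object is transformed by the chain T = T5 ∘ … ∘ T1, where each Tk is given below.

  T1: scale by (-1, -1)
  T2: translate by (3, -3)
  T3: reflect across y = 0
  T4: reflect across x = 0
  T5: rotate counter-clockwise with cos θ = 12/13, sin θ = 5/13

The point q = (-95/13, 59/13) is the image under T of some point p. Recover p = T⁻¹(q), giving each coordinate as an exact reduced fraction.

p = (-2, 4)

T1 = [-1 0 0; 0 -1 0; 0 0 1]
T2·T1 = [-1 0 3; 0 -1 -3; 0 0 1]
T3·…·T1 = [-1 0 3; 0 1 3; 0 0 1]
T4·…·T1 = [1 0 -3; 0 1 3; 0 0 1]
T5·…·T1 = [12/13 -5/13 -51/13; 5/13 12/13 21/13; 0 0 1]
det M = 1; M⁻¹ = [12/13 5/13 3; -5/13 12/13 -3; 0 0 1]
M⁻¹ · (-95/13, 59/13)ᵀ = (-2, 4)ᵀ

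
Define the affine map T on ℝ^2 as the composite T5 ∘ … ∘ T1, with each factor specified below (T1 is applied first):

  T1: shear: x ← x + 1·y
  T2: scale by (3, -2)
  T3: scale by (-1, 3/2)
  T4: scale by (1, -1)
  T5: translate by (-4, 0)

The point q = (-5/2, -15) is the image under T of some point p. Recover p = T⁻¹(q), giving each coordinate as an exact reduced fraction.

p = (9/2, -5)

T1 = [1 1 0; 0 1 0; 0 0 1]
T2·T1 = [3 3 0; 0 -2 0; 0 0 1]
T3·…·T1 = [-3 -3 0; 0 -3 0; 0 0 1]
T4·…·T1 = [-3 -3 0; 0 3 0; 0 0 1]
T5·…·T1 = [-3 -3 -4; 0 3 0; 0 0 1]
det M = -9; M⁻¹ = [-1/3 -1/3 -4/3; 0 1/3 0; 0 0 1]
M⁻¹ · (-5/2, -15)ᵀ = (9/2, -5)ᵀ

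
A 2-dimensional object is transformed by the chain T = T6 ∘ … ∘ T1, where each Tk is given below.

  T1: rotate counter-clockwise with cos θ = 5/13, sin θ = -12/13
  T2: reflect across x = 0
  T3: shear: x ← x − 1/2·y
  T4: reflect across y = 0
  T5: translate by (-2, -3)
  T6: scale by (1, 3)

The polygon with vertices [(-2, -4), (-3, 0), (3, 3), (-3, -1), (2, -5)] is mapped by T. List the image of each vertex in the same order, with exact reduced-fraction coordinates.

image vertices: (30/13, -129/13), (-29/13, -225/13), (-133/26, -54/13), (-29/26, -210/13), (97/26, 30/13)

T1 rotate counter-clockwise with cos θ = 5/13, sin θ = -12/13: (-2, -4) → (-58/13, 4/13); (-3, 0) → (-15/13, 36/13); (3, 3) → (51/13, -21/13); (-3, -1) → (-27/13, 31/13); (2, -5) → (-50/13, -49/13)
T2 reflect across x = 0: (-58/13, 4/13) → (58/13, 4/13); (-15/13, 36/13) → (15/13, 36/13); (51/13, -21/13) → (-51/13, -21/13); (-27/13, 31/13) → (27/13, 31/13); (-50/13, -49/13) → (50/13, -49/13)
T3 shear: x ← x − 1/2·y: (58/13, 4/13) → (56/13, 4/13); (15/13, 36/13) → (-3/13, 36/13); (-51/13, -21/13) → (-81/26, -21/13); (27/13, 31/13) → (23/26, 31/13); (50/13, -49/13) → (149/26, -49/13)
T4 reflect across y = 0: (56/13, 4/13) → (56/13, -4/13); (-3/13, 36/13) → (-3/13, -36/13); (-81/26, -21/13) → (-81/26, 21/13); (23/26, 31/13) → (23/26, -31/13); (149/26, -49/13) → (149/26, 49/13)
T5 translate by (-2, -3): (56/13, -4/13) → (30/13, -43/13); (-3/13, -36/13) → (-29/13, -75/13); (-81/26, 21/13) → (-133/26, -18/13); (23/26, -31/13) → (-29/26, -70/13); (149/26, 49/13) → (97/26, 10/13)
T6 scale by (1, 3): (30/13, -43/13) → (30/13, -129/13); (-29/13, -75/13) → (-29/13, -225/13); (-133/26, -18/13) → (-133/26, -54/13); (-29/26, -70/13) → (-29/26, -210/13); (97/26, 10/13) → (97/26, 30/13)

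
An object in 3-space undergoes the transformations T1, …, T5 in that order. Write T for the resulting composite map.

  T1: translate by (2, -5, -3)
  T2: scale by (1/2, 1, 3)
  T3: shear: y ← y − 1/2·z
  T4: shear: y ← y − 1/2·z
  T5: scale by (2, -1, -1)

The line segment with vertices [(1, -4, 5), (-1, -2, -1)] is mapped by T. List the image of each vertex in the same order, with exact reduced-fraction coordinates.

image vertices: (3, 15, -6), (1, -5, 12)

T1 translate by (2, -5, -3): (1, -4, 5) → (3, -9, 2); (-1, -2, -1) → (1, -7, -4)
T2 scale by (1/2, 1, 3): (3, -9, 2) → (3/2, -9, 6); (1, -7, -4) → (1/2, -7, -12)
T3 shear: y ← y − 1/2·z: (3/2, -9, 6) → (3/2, -12, 6); (1/2, -7, -12) → (1/2, -1, -12)
T4 shear: y ← y − 1/2·z: (3/2, -12, 6) → (3/2, -15, 6); (1/2, -1, -12) → (1/2, 5, -12)
T5 scale by (2, -1, -1): (3/2, -15, 6) → (3, 15, -6); (1/2, 5, -12) → (1, -5, 12)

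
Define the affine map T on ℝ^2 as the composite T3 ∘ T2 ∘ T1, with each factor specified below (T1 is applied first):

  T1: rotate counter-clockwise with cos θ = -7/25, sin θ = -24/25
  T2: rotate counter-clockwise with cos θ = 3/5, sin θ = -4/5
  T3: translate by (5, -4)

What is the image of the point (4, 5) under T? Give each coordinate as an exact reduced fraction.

T1 rotate counter-clockwise with cos θ = -7/25, sin θ = -24/25: (4, 5) → (92/25, -131/25)
T2 rotate counter-clockwise with cos θ = 3/5, sin θ = -4/5: (92/25, -131/25) → (-248/125, -761/125)
T3 translate by (5, -4): (-248/125, -761/125) → (377/125, -1261/125)

T(p) = (377/125, -1261/125)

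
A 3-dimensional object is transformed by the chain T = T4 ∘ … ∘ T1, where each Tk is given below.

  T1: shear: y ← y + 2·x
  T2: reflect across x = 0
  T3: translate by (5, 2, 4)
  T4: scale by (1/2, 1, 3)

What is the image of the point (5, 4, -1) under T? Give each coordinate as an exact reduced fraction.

T1 shear: y ← y + 2·x: (5, 4, -1) → (5, 14, -1)
T2 reflect across x = 0: (5, 14, -1) → (-5, 14, -1)
T3 translate by (5, 2, 4): (-5, 14, -1) → (0, 16, 3)
T4 scale by (1/2, 1, 3): (0, 16, 3) → (0, 16, 9)

T(p) = (0, 16, 9)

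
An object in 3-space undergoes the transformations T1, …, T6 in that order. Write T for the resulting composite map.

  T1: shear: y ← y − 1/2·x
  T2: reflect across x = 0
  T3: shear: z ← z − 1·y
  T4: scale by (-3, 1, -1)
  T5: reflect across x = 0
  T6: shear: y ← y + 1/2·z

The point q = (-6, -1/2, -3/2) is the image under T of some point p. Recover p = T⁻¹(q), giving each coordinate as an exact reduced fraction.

T1 = [1 0 0 0; -1/2 1 0 0; 0 0 1 0; 0 0 0 1]
T2·T1 = [-1 0 0 0; -1/2 1 0 0; 0 0 1 0; 0 0 0 1]
T3·…·T1 = [-1 0 0 0; -1/2 1 0 0; 1/2 -1 1 0; 0 0 0 1]
T4·…·T1 = [3 0 0 0; -1/2 1 0 0; -1/2 1 -1 0; 0 0 0 1]
T5·…·T1 = [-3 0 0 0; -1/2 1 0 0; -1/2 1 -1 0; 0 0 0 1]
T6·…·T1 = [-3 0 0 0; -3/4 3/2 -1/2 0; -1/2 1 -1 0; 0 0 0 1]
det M = 3; M⁻¹ = [-1/3 0 0 0; -1/6 1 -1/2 0; 0 1 -3/2 0; 0 0 0 1]
M⁻¹ · (-6, -1/2, -3/2)ᵀ = (2, 5/4, 7/4)ᵀ

p = (2, 5/4, 7/4)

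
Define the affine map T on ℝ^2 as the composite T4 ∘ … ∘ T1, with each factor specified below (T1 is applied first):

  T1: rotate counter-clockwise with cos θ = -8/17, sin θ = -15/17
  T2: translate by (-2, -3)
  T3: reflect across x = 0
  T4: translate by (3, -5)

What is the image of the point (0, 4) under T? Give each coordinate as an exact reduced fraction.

T1 rotate counter-clockwise with cos θ = -8/17, sin θ = -15/17: (0, 4) → (60/17, -32/17)
T2 translate by (-2, -3): (60/17, -32/17) → (26/17, -83/17)
T3 reflect across x = 0: (26/17, -83/17) → (-26/17, -83/17)
T4 translate by (3, -5): (-26/17, -83/17) → (25/17, -168/17)

T(p) = (25/17, -168/17)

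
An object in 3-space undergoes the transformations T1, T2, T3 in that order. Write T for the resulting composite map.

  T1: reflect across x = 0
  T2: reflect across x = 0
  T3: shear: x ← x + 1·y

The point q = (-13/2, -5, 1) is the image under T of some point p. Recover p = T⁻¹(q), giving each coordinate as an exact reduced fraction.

p = (-3/2, -5, 1)

T1 = [-1 0 0 0; 0 1 0 0; 0 0 1 0; 0 0 0 1]
T2·T1 = [1 0 0 0; 0 1 0 0; 0 0 1 0; 0 0 0 1]
T3·…·T1 = [1 1 0 0; 0 1 0 0; 0 0 1 0; 0 0 0 1]
det M = 1; M⁻¹ = [1 -1 0 0; 0 1 0 0; 0 0 1 0; 0 0 0 1]
M⁻¹ · (-13/2, -5, 1)ᵀ = (-3/2, -5, 1)ᵀ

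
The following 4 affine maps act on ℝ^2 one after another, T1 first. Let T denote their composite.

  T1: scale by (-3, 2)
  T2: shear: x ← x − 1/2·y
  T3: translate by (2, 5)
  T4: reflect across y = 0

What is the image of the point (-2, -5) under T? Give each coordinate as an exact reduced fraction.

T(p) = (13, 5)

T1 scale by (-3, 2): (-2, -5) → (6, -10)
T2 shear: x ← x − 1/2·y: (6, -10) → (11, -10)
T3 translate by (2, 5): (11, -10) → (13, -5)
T4 reflect across y = 0: (13, -5) → (13, 5)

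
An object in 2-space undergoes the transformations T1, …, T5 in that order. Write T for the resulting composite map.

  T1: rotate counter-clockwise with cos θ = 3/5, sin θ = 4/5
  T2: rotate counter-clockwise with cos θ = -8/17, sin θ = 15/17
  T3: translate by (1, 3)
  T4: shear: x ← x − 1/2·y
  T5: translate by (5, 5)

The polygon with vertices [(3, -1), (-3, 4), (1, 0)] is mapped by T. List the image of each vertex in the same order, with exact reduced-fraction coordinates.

image vertices: (82/85, 803/85), (154/17, 61/17), (292/85, 693/85)

T1 rotate counter-clockwise with cos θ = 3/5, sin θ = 4/5: (3, -1) → (13/5, 9/5); (-3, 4) → (-5, 0); (1, 0) → (3/5, 4/5)
T2 rotate counter-clockwise with cos θ = -8/17, sin θ = 15/17: (13/5, 9/5) → (-239/85, 123/85); (-5, 0) → (40/17, -75/17); (3/5, 4/5) → (-84/85, 13/85)
T3 translate by (1, 3): (-239/85, 123/85) → (-154/85, 378/85); (40/17, -75/17) → (57/17, -24/17); (-84/85, 13/85) → (1/85, 268/85)
T4 shear: x ← x − 1/2·y: (-154/85, 378/85) → (-343/85, 378/85); (57/17, -24/17) → (69/17, -24/17); (1/85, 268/85) → (-133/85, 268/85)
T5 translate by (5, 5): (-343/85, 378/85) → (82/85, 803/85); (69/17, -24/17) → (154/17, 61/17); (-133/85, 268/85) → (292/85, 693/85)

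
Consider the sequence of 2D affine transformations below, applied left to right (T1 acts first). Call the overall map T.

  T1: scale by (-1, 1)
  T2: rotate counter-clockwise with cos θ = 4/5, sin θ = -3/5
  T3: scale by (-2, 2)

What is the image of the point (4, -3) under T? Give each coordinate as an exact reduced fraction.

T(p) = (10, 0)

T1 scale by (-1, 1): (4, -3) → (-4, -3)
T2 rotate counter-clockwise with cos θ = 4/5, sin θ = -3/5: (-4, -3) → (-5, 0)
T3 scale by (-2, 2): (-5, 0) → (10, 0)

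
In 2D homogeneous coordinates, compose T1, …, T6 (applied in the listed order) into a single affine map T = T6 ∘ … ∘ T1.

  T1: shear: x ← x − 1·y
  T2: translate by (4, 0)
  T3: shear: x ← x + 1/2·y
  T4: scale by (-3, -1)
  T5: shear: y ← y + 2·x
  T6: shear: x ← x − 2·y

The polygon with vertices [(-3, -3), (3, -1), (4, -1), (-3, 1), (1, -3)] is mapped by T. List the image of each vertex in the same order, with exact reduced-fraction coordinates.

T1 shear: x ← x − 1·y: (-3, -3) → (0, -3); (3, -1) → (4, -1); (4, -1) → (5, -1); (-3, 1) → (-4, 1); (1, -3) → (4, -3)
T2 translate by (4, 0): (0, -3) → (4, -3); (4, -1) → (8, -1); (5, -1) → (9, -1); (-4, 1) → (0, 1); (4, -3) → (8, -3)
T3 shear: x ← x + 1/2·y: (4, -3) → (5/2, -3); (8, -1) → (15/2, -1); (9, -1) → (17/2, -1); (0, 1) → (1/2, 1); (8, -3) → (13/2, -3)
T4 scale by (-3, -1): (5/2, -3) → (-15/2, 3); (15/2, -1) → (-45/2, 1); (17/2, -1) → (-51/2, 1); (1/2, 1) → (-3/2, -1); (13/2, -3) → (-39/2, 3)
T5 shear: y ← y + 2·x: (-15/2, 3) → (-15/2, -12); (-45/2, 1) → (-45/2, -44); (-51/2, 1) → (-51/2, -50); (-3/2, -1) → (-3/2, -4); (-39/2, 3) → (-39/2, -36)
T6 shear: x ← x − 2·y: (-15/2, -12) → (33/2, -12); (-45/2, -44) → (131/2, -44); (-51/2, -50) → (149/2, -50); (-3/2, -4) → (13/2, -4); (-39/2, -36) → (105/2, -36)

image vertices: (33/2, -12), (131/2, -44), (149/2, -50), (13/2, -4), (105/2, -36)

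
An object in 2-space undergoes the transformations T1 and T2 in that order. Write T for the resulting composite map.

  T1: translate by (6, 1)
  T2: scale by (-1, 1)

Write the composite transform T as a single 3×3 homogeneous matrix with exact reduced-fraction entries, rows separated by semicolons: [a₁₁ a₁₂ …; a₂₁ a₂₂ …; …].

T = [-1 0 -6; 0 1 1; 0 0 1]

T1 = [1 0 6; 0 1 1; 0 0 1]
T2·T1 = [-1 0 -6; 0 1 1; 0 0 1]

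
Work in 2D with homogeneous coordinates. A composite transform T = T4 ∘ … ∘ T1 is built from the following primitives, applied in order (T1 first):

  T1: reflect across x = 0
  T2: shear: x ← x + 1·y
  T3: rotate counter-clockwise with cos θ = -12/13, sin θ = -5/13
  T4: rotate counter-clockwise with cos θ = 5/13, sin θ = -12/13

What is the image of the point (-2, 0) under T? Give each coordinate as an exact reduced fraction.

T(p) = (-240/169, 238/169)

T1 reflect across x = 0: (-2, 0) → (2, 0)
T2 shear: x ← x + 1·y: (2, 0) → (2, 0)
T3 rotate counter-clockwise with cos θ = -12/13, sin θ = -5/13: (2, 0) → (-24/13, -10/13)
T4 rotate counter-clockwise with cos θ = 5/13, sin θ = -12/13: (-24/13, -10/13) → (-240/169, 238/169)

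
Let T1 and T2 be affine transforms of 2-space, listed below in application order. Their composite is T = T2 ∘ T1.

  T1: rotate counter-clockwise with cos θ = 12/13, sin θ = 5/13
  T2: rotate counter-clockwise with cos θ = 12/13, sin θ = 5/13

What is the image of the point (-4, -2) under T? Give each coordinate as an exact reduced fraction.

T1 rotate counter-clockwise with cos θ = 12/13, sin θ = 5/13: (-4, -2) → (-38/13, -44/13)
T2 rotate counter-clockwise with cos θ = 12/13, sin θ = 5/13: (-38/13, -44/13) → (-236/169, -718/169)

T(p) = (-236/169, -718/169)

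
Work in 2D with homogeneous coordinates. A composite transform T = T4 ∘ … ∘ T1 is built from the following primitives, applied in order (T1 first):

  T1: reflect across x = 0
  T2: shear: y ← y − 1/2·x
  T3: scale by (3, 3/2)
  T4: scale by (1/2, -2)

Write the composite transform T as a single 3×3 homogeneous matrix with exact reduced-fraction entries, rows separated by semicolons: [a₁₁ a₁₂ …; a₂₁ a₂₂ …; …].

T = [-3/2 0 0; -3/2 -3 0; 0 0 1]

T1 = [-1 0 0; 0 1 0; 0 0 1]
T2·T1 = [-1 0 0; 1/2 1 0; 0 0 1]
T3·…·T1 = [-3 0 0; 3/4 3/2 0; 0 0 1]
T4·…·T1 = [-3/2 0 0; -3/2 -3 0; 0 0 1]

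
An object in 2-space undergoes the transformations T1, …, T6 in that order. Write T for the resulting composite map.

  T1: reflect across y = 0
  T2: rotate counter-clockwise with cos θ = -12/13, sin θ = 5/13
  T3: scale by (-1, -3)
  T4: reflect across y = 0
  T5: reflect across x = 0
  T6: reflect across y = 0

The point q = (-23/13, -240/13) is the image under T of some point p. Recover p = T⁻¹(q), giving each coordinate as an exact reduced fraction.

p = (4, 5)

T1 = [1 0 0; 0 -1 0; 0 0 1]
T2·T1 = [-12/13 5/13 0; 5/13 12/13 0; 0 0 1]
T3·…·T1 = [12/13 -5/13 0; -15/13 -36/13 0; 0 0 1]
T4·…·T1 = [12/13 -5/13 0; 15/13 36/13 0; 0 0 1]
T5·…·T1 = [-12/13 5/13 0; 15/13 36/13 0; 0 0 1]
T6·…·T1 = [-12/13 5/13 0; -15/13 -36/13 0; 0 0 1]
det M = 3; M⁻¹ = [-12/13 -5/39 0; 5/13 -4/13 0; 0 0 1]
M⁻¹ · (-23/13, -240/13)ᵀ = (4, 5)ᵀ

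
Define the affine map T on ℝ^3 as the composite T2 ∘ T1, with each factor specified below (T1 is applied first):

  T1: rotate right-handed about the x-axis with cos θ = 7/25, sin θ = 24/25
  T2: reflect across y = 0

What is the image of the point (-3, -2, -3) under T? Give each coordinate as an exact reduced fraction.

T(p) = (-3, -58/25, -69/25)

T1 rotate right-handed about the x-axis with cos θ = 7/25, sin θ = 24/25: (-3, -2, -3) → (-3, 58/25, -69/25)
T2 reflect across y = 0: (-3, 58/25, -69/25) → (-3, -58/25, -69/25)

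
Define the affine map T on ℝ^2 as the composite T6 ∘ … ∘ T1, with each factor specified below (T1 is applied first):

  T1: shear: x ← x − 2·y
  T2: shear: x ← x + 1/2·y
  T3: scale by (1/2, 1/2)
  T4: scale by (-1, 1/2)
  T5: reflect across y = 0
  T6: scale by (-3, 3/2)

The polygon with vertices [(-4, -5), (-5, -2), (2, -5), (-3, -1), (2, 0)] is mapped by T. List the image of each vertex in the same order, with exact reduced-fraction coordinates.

image vertices: (21/4, 15/8), (-3, 3/4), (57/4, 15/8), (-9/4, 3/8), (3, 0)

T1 shear: x ← x − 2·y: (-4, -5) → (6, -5); (-5, -2) → (-1, -2); (2, -5) → (12, -5); (-3, -1) → (-1, -1); (2, 0) → (2, 0)
T2 shear: x ← x + 1/2·y: (6, -5) → (7/2, -5); (-1, -2) → (-2, -2); (12, -5) → (19/2, -5); (-1, -1) → (-3/2, -1); (2, 0) → (2, 0)
T3 scale by (1/2, 1/2): (7/2, -5) → (7/4, -5/2); (-2, -2) → (-1, -1); (19/2, -5) → (19/4, -5/2); (-3/2, -1) → (-3/4, -1/2); (2, 0) → (1, 0)
T4 scale by (-1, 1/2): (7/4, -5/2) → (-7/4, -5/4); (-1, -1) → (1, -1/2); (19/4, -5/2) → (-19/4, -5/4); (-3/4, -1/2) → (3/4, -1/4); (1, 0) → (-1, 0)
T5 reflect across y = 0: (-7/4, -5/4) → (-7/4, 5/4); (1, -1/2) → (1, 1/2); (-19/4, -5/4) → (-19/4, 5/4); (3/4, -1/4) → (3/4, 1/4); (-1, 0) → (-1, 0)
T6 scale by (-3, 3/2): (-7/4, 5/4) → (21/4, 15/8); (1, 1/2) → (-3, 3/4); (-19/4, 5/4) → (57/4, 15/8); (3/4, 1/4) → (-9/4, 3/8); (-1, 0) → (3, 0)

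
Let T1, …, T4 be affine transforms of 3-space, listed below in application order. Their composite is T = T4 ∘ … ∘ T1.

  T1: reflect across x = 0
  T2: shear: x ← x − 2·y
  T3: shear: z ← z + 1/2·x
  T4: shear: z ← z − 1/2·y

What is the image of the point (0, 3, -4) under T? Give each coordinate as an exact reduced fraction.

T1 reflect across x = 0: (0, 3, -4) → (0, 3, -4)
T2 shear: x ← x − 2·y: (0, 3, -4) → (-6, 3, -4)
T3 shear: z ← z + 1/2·x: (-6, 3, -4) → (-6, 3, -7)
T4 shear: z ← z − 1/2·y: (-6, 3, -7) → (-6, 3, -17/2)

T(p) = (-6, 3, -17/2)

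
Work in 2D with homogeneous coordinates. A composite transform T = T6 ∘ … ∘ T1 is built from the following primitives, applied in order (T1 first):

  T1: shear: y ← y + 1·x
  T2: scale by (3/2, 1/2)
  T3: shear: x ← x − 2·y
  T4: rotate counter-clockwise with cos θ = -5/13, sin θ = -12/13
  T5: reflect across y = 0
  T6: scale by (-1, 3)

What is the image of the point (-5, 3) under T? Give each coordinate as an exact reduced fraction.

T(p) = (-31/26, -213/13)

T1 shear: y ← y + 1·x: (-5, 3) → (-5, -2)
T2 scale by (3/2, 1/2): (-5, -2) → (-15/2, -1)
T3 shear: x ← x − 2·y: (-15/2, -1) → (-11/2, -1)
T4 rotate counter-clockwise with cos θ = -5/13, sin θ = -12/13: (-11/2, -1) → (31/26, 71/13)
T5 reflect across y = 0: (31/26, 71/13) → (31/26, -71/13)
T6 scale by (-1, 3): (31/26, -71/13) → (-31/26, -213/13)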